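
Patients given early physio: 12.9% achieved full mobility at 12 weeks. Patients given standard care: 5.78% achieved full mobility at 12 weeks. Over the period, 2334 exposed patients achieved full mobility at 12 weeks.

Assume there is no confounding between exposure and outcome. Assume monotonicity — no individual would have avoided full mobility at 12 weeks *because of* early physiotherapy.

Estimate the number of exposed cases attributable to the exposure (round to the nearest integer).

p₁ = 0.129, p₀ = 0.0578.
PN = (p₁ − p₀)/p₁ = (0.129 − 0.0578) / 0.129 ≈ 0.55194.
Attributable cases ≈ PN × (exposed cases) = 0.55194 × 2334 ≈ 1288.22.

about 1288 cases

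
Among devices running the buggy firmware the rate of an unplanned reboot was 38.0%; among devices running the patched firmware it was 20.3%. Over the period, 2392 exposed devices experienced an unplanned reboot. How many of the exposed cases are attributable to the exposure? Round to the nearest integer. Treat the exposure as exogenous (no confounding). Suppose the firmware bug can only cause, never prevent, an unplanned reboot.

p₁ = 0.38, p₀ = 0.203.
PN = (p₁ − p₀)/p₁ = (0.38 − 0.203) / 0.38 ≈ 0.46579.
Attributable cases ≈ PN × (exposed cases) = 0.46579 × 2392 ≈ 1114.17.

about 1114 cases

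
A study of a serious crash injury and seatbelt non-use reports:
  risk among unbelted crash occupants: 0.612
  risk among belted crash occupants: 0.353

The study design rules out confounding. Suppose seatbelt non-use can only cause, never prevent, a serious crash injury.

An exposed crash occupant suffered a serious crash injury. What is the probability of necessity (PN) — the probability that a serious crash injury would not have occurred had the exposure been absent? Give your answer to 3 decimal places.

Let p₁ = 0.612, p₀ = 0.353.
Under exogeneity and monotonicity, PN = (p₁ − p₀) / p₁.
PN = (0.612 − 0.353) / 0.612 = 0.259 / 0.612 ≈ 0.4232

PN ≈ 0.423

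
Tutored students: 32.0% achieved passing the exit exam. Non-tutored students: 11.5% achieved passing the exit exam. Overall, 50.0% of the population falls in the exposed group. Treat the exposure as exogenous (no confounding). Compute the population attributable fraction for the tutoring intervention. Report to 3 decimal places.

p₁ = 0.32, p₀ = 0.115.
Overall risk P(Y=1) = π·p₁ + (1−π)·p₀ = 0.5×0.32 + 0.5×0.115 = 0.2175.
Under exogeneity, PAF = [P(Y=1) − p₀] / P(Y=1).
PAF = (0.2175 − 0.115) / 0.2175 ≈ 0.4713

PAF ≈ 0.471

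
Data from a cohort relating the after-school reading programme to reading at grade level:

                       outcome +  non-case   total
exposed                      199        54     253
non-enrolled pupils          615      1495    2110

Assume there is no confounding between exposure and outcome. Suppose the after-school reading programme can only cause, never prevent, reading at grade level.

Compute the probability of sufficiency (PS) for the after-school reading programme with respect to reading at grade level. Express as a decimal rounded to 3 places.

PS ≈ 0.699

p₁ = P(outcome | exposed) = 199/253 = 0.78656
p₀ = P(outcome | unexposed) = 615/2110 = 0.29147
Under exogeneity and monotonicity, PS = (p₁ − p₀)/(1 − p₀).
PS = (0.78656 − 0.29147) / 0.70853 ≈ 0.6988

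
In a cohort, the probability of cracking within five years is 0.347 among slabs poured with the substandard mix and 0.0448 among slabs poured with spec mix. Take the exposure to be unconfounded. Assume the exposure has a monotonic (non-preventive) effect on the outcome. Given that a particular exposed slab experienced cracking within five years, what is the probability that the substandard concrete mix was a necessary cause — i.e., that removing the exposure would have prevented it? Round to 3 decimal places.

PN ≈ 0.871

Let p₁ = 0.347, p₀ = 0.0448.
Under exogeneity and monotonicity, PN = (p₁ − p₀) / p₁.
PN = (0.347 − 0.0448) / 0.347 = 0.3022 / 0.347 ≈ 0.8709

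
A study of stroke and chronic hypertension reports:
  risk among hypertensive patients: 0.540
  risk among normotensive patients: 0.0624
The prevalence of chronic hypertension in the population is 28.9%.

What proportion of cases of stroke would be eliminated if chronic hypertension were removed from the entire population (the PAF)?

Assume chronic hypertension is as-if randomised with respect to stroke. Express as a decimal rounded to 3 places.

Let p₁ = 0.54, p₀ = 0.0624.
Overall risk P(Y=1) = π·p₁ + (1−π)·p₀ = 0.289×0.54 + 0.711×0.0624 = 0.20043.
Under exogeneity, PAF = [P(Y=1) − p₀] / P(Y=1).
PAF = (0.20043 − 0.0624) / 0.20043 ≈ 0.6887

PAF ≈ 0.689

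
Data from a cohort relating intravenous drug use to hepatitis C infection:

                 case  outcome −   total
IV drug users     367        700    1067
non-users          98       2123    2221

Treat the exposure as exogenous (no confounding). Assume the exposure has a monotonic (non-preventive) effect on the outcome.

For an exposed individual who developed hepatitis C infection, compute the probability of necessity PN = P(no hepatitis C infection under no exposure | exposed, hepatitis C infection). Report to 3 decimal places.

p₁ = P(outcome | exposed) = 367/1067 = 0.34396
p₀ = P(outcome | unexposed) = 98/2221 = 0.044124
Under exogeneity and monotonicity, PN = (p₁ − p₀)/p₁.
PN = (0.34396 − 0.044124) / 0.34396 ≈ 0.8717

PN ≈ 0.872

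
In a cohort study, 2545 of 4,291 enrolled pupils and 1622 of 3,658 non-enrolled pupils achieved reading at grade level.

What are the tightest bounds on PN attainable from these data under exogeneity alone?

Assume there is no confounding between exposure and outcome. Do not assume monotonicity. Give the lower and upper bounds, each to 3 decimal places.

0.252 ≤ PN ≤ 0.938

p₁ = P(outcome | exposed) = 2545/4291 = 0.5931
p₀ = P(outcome | unexposed) = 1622/3658 = 0.44341
Under exogeneity alone the bounds on PN are max{0,(p₁−p₀)/p₁} ≤ PN ≤ min{1,(1−p₀)/p₁}.
  lower = (p₁ − p₀)/p₁ = 0.14969 / 0.5931 ≈ 0.2524
  upper = min{1, (1 − p₀)/p₁} = 0.55659 / 0.5931 ≈ 0.9384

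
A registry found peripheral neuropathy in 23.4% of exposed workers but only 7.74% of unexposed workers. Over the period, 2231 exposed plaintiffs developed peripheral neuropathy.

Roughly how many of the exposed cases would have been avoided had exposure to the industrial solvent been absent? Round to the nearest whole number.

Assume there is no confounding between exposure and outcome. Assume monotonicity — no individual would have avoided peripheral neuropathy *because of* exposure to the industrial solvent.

about 1493 cases

p₁ = 0.234, p₀ = 0.0774.
PN = (p₁ − p₀)/p₁ = (0.234 − 0.0774) / 0.234 ≈ 0.66923.
Attributable cases ≈ PN × (exposed cases) = 0.66923 × 2231 ≈ 1493.05.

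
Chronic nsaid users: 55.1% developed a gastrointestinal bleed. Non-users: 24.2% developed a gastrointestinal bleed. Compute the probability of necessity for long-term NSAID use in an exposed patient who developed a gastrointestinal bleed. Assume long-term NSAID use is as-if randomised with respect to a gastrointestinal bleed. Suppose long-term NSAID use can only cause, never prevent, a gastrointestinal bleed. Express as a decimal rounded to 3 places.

p₁ = 0.551, p₀ = 0.242.
Under exogeneity and monotonicity, PN = (p₁ − p₀) / p₁.
PN = (0.551 − 0.242) / 0.551 = 0.309 / 0.551 ≈ 0.5608

PN ≈ 0.561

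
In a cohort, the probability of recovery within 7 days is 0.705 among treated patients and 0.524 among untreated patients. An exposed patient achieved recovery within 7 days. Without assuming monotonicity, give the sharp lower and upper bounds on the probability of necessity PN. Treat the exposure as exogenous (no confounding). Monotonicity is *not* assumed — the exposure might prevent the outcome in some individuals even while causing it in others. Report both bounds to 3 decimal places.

Let p₁ = 0.705, p₀ = 0.524.
Under exogeneity alone the bounds on PN are max{0,(p₁−p₀)/p₁} ≤ PN ≤ min{1,(1−p₀)/p₁}.
  lower = (p₁ − p₀)/p₁ = 0.181 / 0.705 ≈ 0.2567
  upper = min{1, (1 − p₀)/p₁} = 0.476 / 0.705 ≈ 0.6752

0.257 ≤ PN ≤ 0.675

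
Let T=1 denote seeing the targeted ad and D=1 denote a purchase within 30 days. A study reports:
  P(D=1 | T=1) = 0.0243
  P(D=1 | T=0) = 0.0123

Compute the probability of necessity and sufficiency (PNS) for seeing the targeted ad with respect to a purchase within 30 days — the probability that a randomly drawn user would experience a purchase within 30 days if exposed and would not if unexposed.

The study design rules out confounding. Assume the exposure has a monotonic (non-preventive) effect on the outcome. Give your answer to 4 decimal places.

PNS ≈ 0.0120

Let p₁ = 0.0243, p₀ = 0.0123.
Under exogeneity and monotonicity, PNS = p₁ − p₀.
PNS = 0.0243 − 0.0123 = 0.012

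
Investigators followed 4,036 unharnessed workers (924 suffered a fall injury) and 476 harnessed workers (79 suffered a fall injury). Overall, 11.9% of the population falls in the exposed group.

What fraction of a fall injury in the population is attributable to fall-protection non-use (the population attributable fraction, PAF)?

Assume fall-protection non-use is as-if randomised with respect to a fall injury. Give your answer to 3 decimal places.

p₁ = P(outcome | exposed) = 924/4036 = 0.22894
p₀ = P(outcome | unexposed) = 79/476 = 0.16597
Overall risk P(Y=1) = π·p₁ + (1−π)·p₀ = 0.119×0.22894 + 0.881×0.16597 = 0.17346.
Under exogeneity, PAF = [P(Y=1) − p₀] / P(Y=1).
PAF = (0.17346 − 0.16597) / 0.17346 ≈ 0.0432

PAF ≈ 0.043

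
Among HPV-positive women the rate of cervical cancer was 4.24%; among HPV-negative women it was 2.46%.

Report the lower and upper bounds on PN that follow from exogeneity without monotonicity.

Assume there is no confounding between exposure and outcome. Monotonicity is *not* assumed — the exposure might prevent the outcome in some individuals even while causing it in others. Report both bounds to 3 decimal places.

0.420 ≤ PN ≤ 1.000

p₁ = 0.0424, p₀ = 0.0246.
Under exogeneity alone the bounds on PN are max{0,(p₁−p₀)/p₁} ≤ PN ≤ min{1,(1−p₀)/p₁}.
  lower = (p₁ − p₀)/p₁ = 0.0178 / 0.0424 ≈ 0.4198
  upper = min{1, (1 − p₀)/p₁} = 0.9754 / 0.0424 ≈ 23.0047 → capped at 1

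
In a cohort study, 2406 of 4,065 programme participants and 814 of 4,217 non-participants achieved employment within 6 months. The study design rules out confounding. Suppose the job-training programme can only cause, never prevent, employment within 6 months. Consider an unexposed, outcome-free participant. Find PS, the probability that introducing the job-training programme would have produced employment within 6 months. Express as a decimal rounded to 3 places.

p₁ = P(outcome | exposed) = 2406/4065 = 0.59188
p₀ = P(outcome | unexposed) = 814/4217 = 0.19303
Under exogeneity and monotonicity, PS = (p₁ − p₀) / (1 − p₀).
PS = (0.59188 − 0.19303) / (1 − 0.19303) = 0.39885 / 0.80697 ≈ 0.4943

PS ≈ 0.494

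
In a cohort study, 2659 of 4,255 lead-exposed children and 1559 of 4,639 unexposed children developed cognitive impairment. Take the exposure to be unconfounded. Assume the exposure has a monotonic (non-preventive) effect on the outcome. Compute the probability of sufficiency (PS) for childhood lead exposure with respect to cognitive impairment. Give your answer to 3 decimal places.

PS ≈ 0.435

p₁ = P(outcome | exposed) = 2659/4255 = 0.62491
p₀ = P(outcome | unexposed) = 1559/4639 = 0.33606
Under exogeneity and monotonicity, PS = (p₁ − p₀) / (1 − p₀).
PS = (0.62491 − 0.33606) / (1 − 0.33606) = 0.28885 / 0.66394 ≈ 0.4351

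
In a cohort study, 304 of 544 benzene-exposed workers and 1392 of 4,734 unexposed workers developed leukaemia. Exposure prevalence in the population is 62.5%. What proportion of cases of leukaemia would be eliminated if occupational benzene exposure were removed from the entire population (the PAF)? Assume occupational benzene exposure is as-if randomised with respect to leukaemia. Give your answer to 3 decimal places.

p₁ = P(outcome | exposed) = 304/544 = 0.55882
p₀ = P(outcome | unexposed) = 1392/4734 = 0.29404
Overall risk P(Y=1) = π·p₁ + (1−π)·p₀ = 0.625×0.55882 + 0.375×0.29404 = 0.45953.
Under exogeneity, PAF = [P(Y=1) − p₀] / P(Y=1).
PAF = (0.45953 − 0.29404) / 0.45953 ≈ 0.3601

PAF ≈ 0.360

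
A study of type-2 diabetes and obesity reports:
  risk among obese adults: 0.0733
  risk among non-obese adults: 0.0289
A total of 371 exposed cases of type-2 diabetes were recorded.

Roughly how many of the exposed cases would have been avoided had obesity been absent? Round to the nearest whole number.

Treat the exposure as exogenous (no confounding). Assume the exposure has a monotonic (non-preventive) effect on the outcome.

about 225 cases

Let p₁ = 0.0733, p₀ = 0.0289.
PN = (p₁ − p₀)/p₁ = (0.0733 − 0.0289) / 0.0733 ≈ 0.60573.
Attributable cases ≈ PN × (exposed cases) = 0.60573 × 371 ≈ 224.73.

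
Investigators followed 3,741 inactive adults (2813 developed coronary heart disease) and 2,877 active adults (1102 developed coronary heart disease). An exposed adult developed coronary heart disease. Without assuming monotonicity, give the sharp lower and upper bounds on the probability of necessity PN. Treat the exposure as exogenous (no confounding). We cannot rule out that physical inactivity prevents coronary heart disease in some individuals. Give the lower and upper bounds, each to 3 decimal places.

0.491 ≤ PN ≤ 0.820

p₁ = P(outcome | exposed) = 2813/3741 = 0.75194
p₀ = P(outcome | unexposed) = 1102/2877 = 0.38304
Under exogeneity alone the bounds on PN are max{0,(p₁−p₀)/p₁} ≤ PN ≤ min{1,(1−p₀)/p₁}.
  lower = (p₁ − p₀)/p₁ = 0.3689 / 0.75194 ≈ 0.4906
  upper = min{1, (1 − p₀)/p₁} = 0.61696 / 0.75194 ≈ 0.8205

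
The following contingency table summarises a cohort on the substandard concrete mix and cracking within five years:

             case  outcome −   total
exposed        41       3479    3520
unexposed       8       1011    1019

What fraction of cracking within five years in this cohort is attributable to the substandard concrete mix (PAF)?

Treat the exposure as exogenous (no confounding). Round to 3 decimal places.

p₁ = P(outcome | exposed) = 41/3520 = 0.011648
p₀ = P(outcome | unexposed) = 8/1019 = 0.0078508
Exposure prevalence π = 3520/4539 = 0.7755; overall risk P(Y=1) = 0.010795.
Under exogeneity, PAF = [P(Y=1) − p₀]/P(Y=1).
PAF = (0.010795 − 0.0078508) / 0.010795 ≈ 0.2728

PAF ≈ 0.273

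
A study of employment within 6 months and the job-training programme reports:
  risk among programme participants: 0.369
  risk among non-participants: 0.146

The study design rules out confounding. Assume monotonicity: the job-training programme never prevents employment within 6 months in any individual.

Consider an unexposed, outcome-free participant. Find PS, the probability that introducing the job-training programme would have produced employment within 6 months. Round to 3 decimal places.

Let p₁ = 0.369, p₀ = 0.146.
Under exogeneity and monotonicity, PS = (p₁ − p₀) / (1 − p₀).
PS = (0.369 − 0.146) / (1 − 0.146) = 0.223 / 0.854 ≈ 0.2611

PS ≈ 0.261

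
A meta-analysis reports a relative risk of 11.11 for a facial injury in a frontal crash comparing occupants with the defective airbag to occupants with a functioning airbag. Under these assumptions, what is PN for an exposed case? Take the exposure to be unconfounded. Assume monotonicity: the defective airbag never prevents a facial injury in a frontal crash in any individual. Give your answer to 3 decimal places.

Under exogeneity and monotonicity, PN = (RR − 1) / RR = 1 − 1/RR.
PN = (11.11 − 1) / 11.11 = 10.11 / 11.11 ≈ 0.9100

PN ≈ 0.910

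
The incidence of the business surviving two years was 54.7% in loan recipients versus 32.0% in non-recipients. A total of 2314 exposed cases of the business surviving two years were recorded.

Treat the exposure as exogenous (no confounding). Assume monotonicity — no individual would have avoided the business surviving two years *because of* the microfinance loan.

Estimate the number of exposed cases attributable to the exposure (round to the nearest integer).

about 960 cases

p₁ = 0.547, p₀ = 0.32.
PN = (p₁ − p₀)/p₁ = (0.547 − 0.32) / 0.547 ≈ 0.41499.
Attributable cases ≈ PN × (exposed cases) = 0.41499 × 2314 ≈ 960.29.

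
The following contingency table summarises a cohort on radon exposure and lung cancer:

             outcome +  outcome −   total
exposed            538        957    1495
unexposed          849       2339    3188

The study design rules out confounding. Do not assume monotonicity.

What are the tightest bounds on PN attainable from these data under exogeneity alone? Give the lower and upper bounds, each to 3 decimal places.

p₁ = P(outcome | exposed) = 538/1495 = 0.35987
p₀ = P(outcome | unexposed) = 849/3188 = 0.26631
Under exogeneity alone the bounds on PN are max{0,(p₁−p₀)/p₁} ≤ PN ≤ min{1,(1−p₀)/p₁}.
  lower = (p₁ − p₀)/p₁ = 0.093555 / 0.35987 ≈ 0.2600
  upper = min{1, (1 − p₀)/p₁} = 0.73369 / 0.35987 ≈ 2.0388 → capped at 1

0.260 ≤ PN ≤ 1.000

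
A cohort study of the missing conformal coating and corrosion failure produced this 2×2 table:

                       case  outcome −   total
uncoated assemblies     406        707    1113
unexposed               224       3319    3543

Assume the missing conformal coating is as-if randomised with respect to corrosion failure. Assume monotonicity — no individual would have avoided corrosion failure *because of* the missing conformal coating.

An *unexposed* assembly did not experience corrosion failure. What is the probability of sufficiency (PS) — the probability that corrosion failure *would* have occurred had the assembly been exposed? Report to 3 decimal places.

p₁ = P(outcome | exposed) = 406/1113 = 0.36478
p₀ = P(outcome | unexposed) = 224/3543 = 0.063223
Under exogeneity and monotonicity, PS = (p₁ − p₀) / (1 − p₀).
PS = (0.36478 − 0.063223) / (1 − 0.063223) = 0.30156 / 0.93678 ≈ 0.3219

PS ≈ 0.322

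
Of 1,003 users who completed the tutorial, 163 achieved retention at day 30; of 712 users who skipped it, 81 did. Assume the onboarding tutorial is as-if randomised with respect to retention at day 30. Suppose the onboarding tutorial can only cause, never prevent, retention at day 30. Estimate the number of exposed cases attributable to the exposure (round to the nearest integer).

about 49 cases

p₁ = P(outcome | exposed) = 163/1003 = 0.16251
p₀ = P(outcome | unexposed) = 81/712 = 0.11376
PN = (p₁ − p₀)/p₁ = (0.16251 − 0.11376) / 0.16251 ≈ 0.29997.
Attributable cases ≈ PN × (exposed cases) = 0.29997 × 163 ≈ 48.89.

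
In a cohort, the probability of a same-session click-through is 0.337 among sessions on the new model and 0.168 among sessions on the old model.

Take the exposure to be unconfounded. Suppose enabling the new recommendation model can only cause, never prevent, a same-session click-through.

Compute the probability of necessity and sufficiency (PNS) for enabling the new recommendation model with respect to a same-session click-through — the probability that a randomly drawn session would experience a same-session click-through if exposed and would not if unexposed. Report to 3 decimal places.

PNS ≈ 0.169

Let p₁ = 0.337, p₀ = 0.168.
Under exogeneity and monotonicity, PNS = p₁ − p₀.
PNS = 0.337 − 0.168 = 0.169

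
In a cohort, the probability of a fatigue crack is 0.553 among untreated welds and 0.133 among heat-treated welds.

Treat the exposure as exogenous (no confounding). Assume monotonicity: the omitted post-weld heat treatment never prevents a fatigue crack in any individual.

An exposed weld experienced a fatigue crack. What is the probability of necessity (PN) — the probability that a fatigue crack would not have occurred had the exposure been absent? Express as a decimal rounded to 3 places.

PN ≈ 0.759

Let p₁ = 0.553, p₀ = 0.133.
Under exogeneity and monotonicity, PN = (p₁ − p₀) / p₁.
PN = (0.553 − 0.133) / 0.553 = 0.42 / 0.553 ≈ 0.7595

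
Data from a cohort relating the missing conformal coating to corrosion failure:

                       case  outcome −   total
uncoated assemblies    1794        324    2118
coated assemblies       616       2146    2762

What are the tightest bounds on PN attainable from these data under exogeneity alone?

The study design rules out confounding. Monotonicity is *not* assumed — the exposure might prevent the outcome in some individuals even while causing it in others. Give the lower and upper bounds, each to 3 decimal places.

0.737 ≤ PN ≤ 0.917

p₁ = P(outcome | exposed) = 1794/2118 = 0.84703
p₀ = P(outcome | unexposed) = 616/2762 = 0.22303
Under exogeneity alone the bounds on PN are max{0,(p₁−p₀)/p₁} ≤ PN ≤ min{1,(1−p₀)/p₁}.
  lower = (p₁ − p₀)/p₁ = 0.624 / 0.84703 ≈ 0.7367
  upper = min{1, (1 − p₀)/p₁} = 0.77697 / 0.84703 ≈ 0.9173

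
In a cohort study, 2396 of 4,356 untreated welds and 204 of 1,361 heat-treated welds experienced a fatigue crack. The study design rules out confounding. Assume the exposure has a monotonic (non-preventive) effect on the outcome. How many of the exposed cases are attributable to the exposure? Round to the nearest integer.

about 1743 cases

p₁ = P(outcome | exposed) = 2396/4356 = 0.55005
p₀ = P(outcome | unexposed) = 204/1361 = 0.14989
PN = (p₁ − p₀)/p₁ = (0.55005 − 0.14989) / 0.55005 ≈ 0.72750.
Attributable cases ≈ PN × (exposed cases) = 0.72750 × 2396 ≈ 1743.08.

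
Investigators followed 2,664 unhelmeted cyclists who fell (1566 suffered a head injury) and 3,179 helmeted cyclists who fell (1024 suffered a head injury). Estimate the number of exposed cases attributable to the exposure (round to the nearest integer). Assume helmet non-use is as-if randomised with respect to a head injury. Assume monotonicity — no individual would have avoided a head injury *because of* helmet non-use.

p₁ = P(outcome | exposed) = 1566/2664 = 0.58784
p₀ = P(outcome | unexposed) = 1024/3179 = 0.32211
PN = (p₁ − p₀)/p₁ = (0.58784 − 0.32211) / 0.58784 ≈ 0.45204.
Attributable cases ≈ PN × (exposed cases) = 0.45204 × 1566 ≈ 707.89.

about 708 cases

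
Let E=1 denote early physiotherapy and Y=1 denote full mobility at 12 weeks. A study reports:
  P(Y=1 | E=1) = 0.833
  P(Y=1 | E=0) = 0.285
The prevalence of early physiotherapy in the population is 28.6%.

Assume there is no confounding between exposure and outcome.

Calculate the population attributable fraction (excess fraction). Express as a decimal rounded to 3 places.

Let p₁ = 0.833, p₀ = 0.285.
Overall risk P(Y=1) = π·p₁ + (1−π)·p₀ = 0.286×0.833 + 0.714×0.285 = 0.44173.
Under exogeneity, PAF = [P(Y=1) − p₀] / P(Y=1).
PAF = (0.44173 − 0.285) / 0.44173 ≈ 0.3548

PAF ≈ 0.355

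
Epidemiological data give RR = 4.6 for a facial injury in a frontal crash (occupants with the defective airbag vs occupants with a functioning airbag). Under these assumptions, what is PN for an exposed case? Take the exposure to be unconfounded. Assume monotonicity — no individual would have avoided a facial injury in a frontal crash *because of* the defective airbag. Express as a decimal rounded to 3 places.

Under exogeneity and monotonicity, PN = (RR − 1) / RR = 1 − 1/RR.
PN = (4.6 − 1) / 4.6 = 3.6 / 4.6 ≈ 0.7826

PN ≈ 0.783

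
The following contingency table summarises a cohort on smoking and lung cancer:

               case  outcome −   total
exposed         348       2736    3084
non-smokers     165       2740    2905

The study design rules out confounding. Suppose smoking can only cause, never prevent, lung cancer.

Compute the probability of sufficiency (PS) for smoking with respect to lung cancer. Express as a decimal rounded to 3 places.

p₁ = P(outcome | exposed) = 348/3084 = 0.11284
p₀ = P(outcome | unexposed) = 165/2905 = 0.056799
Under exogeneity and monotonicity, PS = (p₁ − p₀)/(1 − p₀).
PS = (0.11284 − 0.056799) / 0.9432 ≈ 0.0594

PS ≈ 0.059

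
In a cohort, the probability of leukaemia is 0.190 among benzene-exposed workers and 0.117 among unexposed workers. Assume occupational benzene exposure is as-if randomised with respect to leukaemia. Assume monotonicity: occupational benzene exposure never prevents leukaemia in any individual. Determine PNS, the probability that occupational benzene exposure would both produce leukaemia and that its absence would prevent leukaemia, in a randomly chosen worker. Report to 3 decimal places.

PNS ≈ 0.073

Let p₁ = 0.19, p₀ = 0.117.
Under exogeneity and monotonicity, PNS = p₁ − p₀.
PNS = 0.19 − 0.117 = 0.073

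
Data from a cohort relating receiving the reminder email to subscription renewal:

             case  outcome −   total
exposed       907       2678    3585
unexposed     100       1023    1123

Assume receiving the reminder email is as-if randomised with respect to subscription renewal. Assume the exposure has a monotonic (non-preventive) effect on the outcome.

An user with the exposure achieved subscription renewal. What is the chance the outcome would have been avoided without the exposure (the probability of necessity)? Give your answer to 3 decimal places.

PN ≈ 0.648

p₁ = P(outcome | exposed) = 907/3585 = 0.253
p₀ = P(outcome | unexposed) = 100/1123 = 0.089047
Under exogeneity and monotonicity, PN = (p₁ − p₀)/p₁.
PN = (0.253 − 0.089047) / 0.253 ≈ 0.6480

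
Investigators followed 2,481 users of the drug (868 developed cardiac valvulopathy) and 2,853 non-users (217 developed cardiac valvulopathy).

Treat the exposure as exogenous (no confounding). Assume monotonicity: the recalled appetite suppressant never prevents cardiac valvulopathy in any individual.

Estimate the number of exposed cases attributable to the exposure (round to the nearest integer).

p₁ = P(outcome | exposed) = 868/2481 = 0.34986
p₀ = P(outcome | unexposed) = 217/2853 = 0.07606
PN = (p₁ − p₀)/p₁ = (0.34986 − 0.07606) / 0.34986 ≈ 0.78260.
Attributable cases ≈ PN × (exposed cases) = 0.78260 × 868 ≈ 679.29.

about 679 cases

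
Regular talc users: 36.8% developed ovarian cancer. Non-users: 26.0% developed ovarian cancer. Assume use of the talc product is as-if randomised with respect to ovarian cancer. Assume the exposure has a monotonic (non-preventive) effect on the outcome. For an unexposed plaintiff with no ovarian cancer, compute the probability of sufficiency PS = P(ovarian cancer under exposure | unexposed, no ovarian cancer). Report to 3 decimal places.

p₁ = 0.368, p₀ = 0.26.
Under exogeneity and monotonicity, PS = (p₁ − p₀) / (1 − p₀).
PS = (0.368 − 0.26) / (1 − 0.26) = 0.108 / 0.74 ≈ 0.1459

PS ≈ 0.146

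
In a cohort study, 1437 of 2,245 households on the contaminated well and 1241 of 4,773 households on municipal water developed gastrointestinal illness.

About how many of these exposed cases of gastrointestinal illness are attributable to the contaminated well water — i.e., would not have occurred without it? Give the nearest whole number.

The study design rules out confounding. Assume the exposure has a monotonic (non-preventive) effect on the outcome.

p₁ = P(outcome | exposed) = 1437/2245 = 0.64009
p₀ = P(outcome | unexposed) = 1241/4773 = 0.26
PN = (p₁ − p₀)/p₁ = (0.64009 − 0.26) / 0.64009 ≈ 0.59380.
Attributable cases ≈ PN × (exposed cases) = 0.59380 × 1437 ≈ 853.29.

about 853 cases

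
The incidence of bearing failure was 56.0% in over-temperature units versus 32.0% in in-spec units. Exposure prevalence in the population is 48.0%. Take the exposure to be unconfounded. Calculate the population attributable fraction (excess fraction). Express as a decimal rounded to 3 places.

p₁ = 0.56, p₀ = 0.32.
Overall risk P(Y=1) = π·p₁ + (1−π)·p₀ = 0.48×0.56 + 0.52×0.32 = 0.4352.
Under exogeneity, PAF = [P(Y=1) − p₀] / P(Y=1).
PAF = (0.4352 − 0.32) / 0.4352 ≈ 0.2647

PAF ≈ 0.265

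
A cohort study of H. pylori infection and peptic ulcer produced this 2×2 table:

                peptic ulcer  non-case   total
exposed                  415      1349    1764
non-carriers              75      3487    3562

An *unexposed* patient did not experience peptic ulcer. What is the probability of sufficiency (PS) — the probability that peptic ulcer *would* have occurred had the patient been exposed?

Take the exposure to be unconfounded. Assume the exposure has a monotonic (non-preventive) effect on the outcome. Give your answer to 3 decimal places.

p₁ = P(outcome | exposed) = 415/1764 = 0.23526
p₀ = P(outcome | unexposed) = 75/3562 = 0.021056
Under exogeneity and monotonicity, PS = (p₁ − p₀)/(1 − p₀).
PS = (0.23526 − 0.021056) / 0.97894 ≈ 0.2188

PS ≈ 0.219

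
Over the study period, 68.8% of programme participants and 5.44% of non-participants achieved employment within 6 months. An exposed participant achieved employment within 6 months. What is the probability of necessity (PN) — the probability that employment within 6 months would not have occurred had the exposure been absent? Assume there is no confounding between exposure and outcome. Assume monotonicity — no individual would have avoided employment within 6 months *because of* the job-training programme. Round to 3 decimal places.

p₁ = 0.688, p₀ = 0.0544.
Under exogeneity and monotonicity, PN = (p₁ − p₀) / p₁.
PN = (0.688 − 0.0544) / 0.688 = 0.6336 / 0.688 ≈ 0.9209

PN ≈ 0.921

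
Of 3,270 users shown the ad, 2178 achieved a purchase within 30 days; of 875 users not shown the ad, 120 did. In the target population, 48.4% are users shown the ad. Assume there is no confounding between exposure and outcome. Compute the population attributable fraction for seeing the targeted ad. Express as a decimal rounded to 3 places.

p₁ = P(outcome | exposed) = 2178/3270 = 0.66606
p₀ = P(outcome | unexposed) = 120/875 = 0.13714
Overall risk P(Y=1) = π·p₁ + (1−π)·p₀ = 0.484×0.66606 + 0.516×0.13714 = 0.39314.
Under exogeneity, PAF = [P(Y=1) − p₀] / P(Y=1).
PAF = (0.39314 − 0.13714) / 0.39314 ≈ 0.6512

PAF ≈ 0.651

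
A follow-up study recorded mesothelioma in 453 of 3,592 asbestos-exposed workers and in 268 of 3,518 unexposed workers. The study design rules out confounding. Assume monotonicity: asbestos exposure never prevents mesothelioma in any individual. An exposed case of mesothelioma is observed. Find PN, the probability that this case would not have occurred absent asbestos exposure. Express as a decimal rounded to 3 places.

PN ≈ 0.396

p₁ = P(outcome | exposed) = 453/3592 = 0.12611
p₀ = P(outcome | unexposed) = 268/3518 = 0.07618
Under exogeneity and monotonicity, PN = (p₁ − p₀) / p₁.
PN = (0.12611 − 0.07618) / 0.12611 = 0.049934 / 0.12611 ≈ 0.3959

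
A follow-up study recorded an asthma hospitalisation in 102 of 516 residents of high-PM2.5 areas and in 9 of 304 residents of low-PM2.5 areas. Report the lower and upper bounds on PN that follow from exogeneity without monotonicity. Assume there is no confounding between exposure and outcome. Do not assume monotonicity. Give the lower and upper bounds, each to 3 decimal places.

0.850 ≤ PN ≤ 1.000

p₁ = P(outcome | exposed) = 102/516 = 0.19767
p₀ = P(outcome | unexposed) = 9/304 = 0.029605
Under exogeneity alone the bounds on PN are max{0,(p₁−p₀)/p₁} ≤ PN ≤ min{1,(1−p₀)/p₁}.
  lower = (p₁ − p₀)/p₁ = 0.16807 / 0.19767 ≈ 0.8502
  upper = min{1, (1 − p₀)/p₁} = 0.97039 / 0.19767 ≈ 4.9091 → capped at 1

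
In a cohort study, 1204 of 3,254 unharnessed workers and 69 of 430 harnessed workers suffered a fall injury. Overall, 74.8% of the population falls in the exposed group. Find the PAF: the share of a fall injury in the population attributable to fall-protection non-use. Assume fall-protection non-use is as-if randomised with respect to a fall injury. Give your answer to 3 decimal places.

PAF ≈ 0.494

p₁ = P(outcome | exposed) = 1204/3254 = 0.37001
p₀ = P(outcome | unexposed) = 69/430 = 0.16047
Overall risk P(Y=1) = π·p₁ + (1−π)·p₀ = 0.748×0.37001 + 0.252×0.16047 = 0.3172.
Under exogeneity, PAF = [P(Y=1) − p₀] / P(Y=1).
PAF = (0.3172 − 0.16047) / 0.3172 ≈ 0.4941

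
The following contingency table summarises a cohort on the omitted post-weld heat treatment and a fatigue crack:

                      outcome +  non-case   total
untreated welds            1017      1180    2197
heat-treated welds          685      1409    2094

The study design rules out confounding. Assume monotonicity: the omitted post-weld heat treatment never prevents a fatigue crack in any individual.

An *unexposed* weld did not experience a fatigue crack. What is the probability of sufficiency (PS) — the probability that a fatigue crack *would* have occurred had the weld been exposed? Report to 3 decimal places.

PS ≈ 0.202

p₁ = P(outcome | exposed) = 1017/2197 = 0.4629
p₀ = P(outcome | unexposed) = 685/2094 = 0.32713
Under exogeneity and monotonicity, PS = (p₁ − p₀) / (1 − p₀).
PS = (0.4629 − 0.32713) / (1 − 0.32713) = 0.13578 / 0.67287 ≈ 0.2018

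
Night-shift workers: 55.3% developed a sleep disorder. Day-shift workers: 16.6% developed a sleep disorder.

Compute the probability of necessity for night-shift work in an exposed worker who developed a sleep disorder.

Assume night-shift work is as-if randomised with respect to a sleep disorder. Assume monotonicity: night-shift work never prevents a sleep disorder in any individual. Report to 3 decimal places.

p₁ = 0.553, p₀ = 0.166.
Under exogeneity and monotonicity, PN = (p₁ − p₀) / p₁.
PN = (0.553 − 0.166) / 0.553 = 0.387 / 0.553 ≈ 0.6998

PN ≈ 0.700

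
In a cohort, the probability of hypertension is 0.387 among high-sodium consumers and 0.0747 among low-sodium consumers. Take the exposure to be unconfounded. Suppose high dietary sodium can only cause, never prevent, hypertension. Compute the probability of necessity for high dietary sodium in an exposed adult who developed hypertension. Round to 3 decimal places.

Let p₁ = 0.387, p₀ = 0.0747.
Under exogeneity and monotonicity, PN = (p₁ − p₀) / p₁.
PN = (0.387 − 0.0747) / 0.387 = 0.3123 / 0.387 ≈ 0.8070

PN ≈ 0.807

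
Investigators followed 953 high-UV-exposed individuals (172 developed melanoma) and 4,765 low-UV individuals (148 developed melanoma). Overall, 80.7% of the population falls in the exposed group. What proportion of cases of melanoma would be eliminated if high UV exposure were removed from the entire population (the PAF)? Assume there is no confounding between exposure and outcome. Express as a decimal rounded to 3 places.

PAF ≈ 0.795

p₁ = P(outcome | exposed) = 172/953 = 0.18048
p₀ = P(outcome | unexposed) = 148/4765 = 0.03106
Overall risk P(Y=1) = π·p₁ + (1−π)·p₀ = 0.807×0.18048 + 0.193×0.03106 = 0.15164.
Under exogeneity, PAF = [P(Y=1) − p₀] / P(Y=1).
PAF = (0.15164 − 0.03106) / 0.15164 ≈ 0.7952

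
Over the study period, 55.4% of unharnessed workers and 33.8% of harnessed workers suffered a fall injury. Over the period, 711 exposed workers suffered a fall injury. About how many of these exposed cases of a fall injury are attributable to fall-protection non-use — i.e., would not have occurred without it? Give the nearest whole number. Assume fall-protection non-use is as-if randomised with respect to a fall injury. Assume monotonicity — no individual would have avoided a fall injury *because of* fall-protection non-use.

about 277 cases

p₁ = 0.554, p₀ = 0.338.
PN = (p₁ − p₀)/p₁ = (0.554 − 0.338) / 0.554 ≈ 0.38989.
Attributable cases ≈ PN × (exposed cases) = 0.38989 × 711 ≈ 277.21.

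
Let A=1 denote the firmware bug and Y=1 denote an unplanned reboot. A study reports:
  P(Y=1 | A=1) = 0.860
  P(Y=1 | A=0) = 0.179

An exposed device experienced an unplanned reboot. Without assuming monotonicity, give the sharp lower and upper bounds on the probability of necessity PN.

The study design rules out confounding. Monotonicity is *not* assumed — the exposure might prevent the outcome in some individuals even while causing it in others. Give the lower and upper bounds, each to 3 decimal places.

0.792 ≤ PN ≤ 0.955

Let p₁ = 0.86, p₀ = 0.179.
Under exogeneity alone the bounds on PN are max{0,(p₁−p₀)/p₁} ≤ PN ≤ min{1,(1−p₀)/p₁}.
  lower = (p₁ − p₀)/p₁ = 0.681 / 0.86 ≈ 0.7919
  upper = min{1, (1 − p₀)/p₁} = 0.821 / 0.86 ≈ 0.9547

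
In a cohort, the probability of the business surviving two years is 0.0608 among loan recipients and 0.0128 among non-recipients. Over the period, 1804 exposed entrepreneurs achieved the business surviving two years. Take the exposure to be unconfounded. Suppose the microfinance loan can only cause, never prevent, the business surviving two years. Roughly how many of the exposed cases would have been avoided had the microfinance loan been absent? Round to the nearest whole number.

Let p₁ = 0.0608, p₀ = 0.0128.
PN = (p₁ − p₀)/p₁ = (0.0608 − 0.0128) / 0.0608 ≈ 0.78947.
Attributable cases ≈ PN × (exposed cases) = 0.78947 × 1804 ≈ 1424.21.

about 1424 cases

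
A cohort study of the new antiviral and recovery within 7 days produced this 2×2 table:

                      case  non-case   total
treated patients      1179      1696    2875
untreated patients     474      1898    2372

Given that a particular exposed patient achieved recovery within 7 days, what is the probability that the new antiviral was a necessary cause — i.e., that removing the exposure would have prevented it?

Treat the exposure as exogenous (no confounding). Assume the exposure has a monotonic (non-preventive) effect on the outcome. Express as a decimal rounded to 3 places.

PN ≈ 0.513

p₁ = P(outcome | exposed) = 1179/2875 = 0.41009
p₀ = P(outcome | unexposed) = 474/2372 = 0.19983
Under exogeneity and monotonicity, PN = (p₁ − p₀) / p₁.
PN = (0.41009 − 0.19983) / 0.41009 = 0.21026 / 0.41009 ≈ 0.5127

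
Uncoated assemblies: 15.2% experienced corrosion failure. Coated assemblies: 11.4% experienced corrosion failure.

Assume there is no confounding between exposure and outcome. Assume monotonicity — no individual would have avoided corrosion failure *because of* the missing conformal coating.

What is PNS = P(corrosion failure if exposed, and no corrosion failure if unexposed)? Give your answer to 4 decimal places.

PNS ≈ 0.0380

p₁ = 0.152, p₀ = 0.114.
Under exogeneity and monotonicity, PNS = p₁ − p₀.
PNS = 0.152 − 0.114 = 0.038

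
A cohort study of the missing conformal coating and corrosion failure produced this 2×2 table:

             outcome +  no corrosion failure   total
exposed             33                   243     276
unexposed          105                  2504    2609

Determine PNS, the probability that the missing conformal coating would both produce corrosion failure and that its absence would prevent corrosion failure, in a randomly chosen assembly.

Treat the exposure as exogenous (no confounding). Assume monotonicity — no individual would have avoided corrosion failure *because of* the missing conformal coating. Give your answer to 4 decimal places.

PNS ≈ 0.0793

p₁ = P(outcome | exposed) = 33/276 = 0.11957
p₀ = P(outcome | unexposed) = 105/2609 = 0.040245
Under exogeneity and monotonicity, PNS = p₁ − p₀.
PNS = 0.11957 − 0.040245 = 0.07932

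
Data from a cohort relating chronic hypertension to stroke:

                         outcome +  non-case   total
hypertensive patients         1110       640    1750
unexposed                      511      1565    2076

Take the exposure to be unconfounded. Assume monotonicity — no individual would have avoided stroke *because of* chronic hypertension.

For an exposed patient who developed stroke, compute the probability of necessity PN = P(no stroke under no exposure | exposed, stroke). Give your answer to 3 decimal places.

PN ≈ 0.612

p₁ = P(outcome | exposed) = 1110/1750 = 0.63429
p₀ = P(outcome | unexposed) = 511/2076 = 0.24615
Under exogeneity and monotonicity, PN = (p₁ − p₀) / p₁.
PN = (0.63429 − 0.24615) / 0.63429 = 0.38814 / 0.63429 ≈ 0.6119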